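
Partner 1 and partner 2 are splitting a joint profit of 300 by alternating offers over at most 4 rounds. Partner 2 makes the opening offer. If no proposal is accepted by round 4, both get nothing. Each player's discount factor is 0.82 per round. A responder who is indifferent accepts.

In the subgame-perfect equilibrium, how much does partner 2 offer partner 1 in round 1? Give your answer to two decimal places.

209.69

Round 4 (partner 1 proposes): rejection yields 0 for partner 2; partner 1 offers 0 and keeps 300.
Round 3 (partner 2 proposes): partner 1 can get 300 next round, worth 0.82 × 300 = 246 now. Partner 2 offers 246 and keeps 300 − 246 = 54.
Round 2 (partner 1 proposes): partner 2 can get 54 next round, worth 0.82 × 54 = 44.28 now. Partner 1 offers 44.28 and keeps 300 − 44.28 = 255.72.
Round 1 (partner 2 proposes): partner 1 can get 255.72 next round, worth 0.82 × 255.72 = 209.6904 now. Partner 2 offers 209.6904 and keeps 300 − 209.6904 = 90.3096.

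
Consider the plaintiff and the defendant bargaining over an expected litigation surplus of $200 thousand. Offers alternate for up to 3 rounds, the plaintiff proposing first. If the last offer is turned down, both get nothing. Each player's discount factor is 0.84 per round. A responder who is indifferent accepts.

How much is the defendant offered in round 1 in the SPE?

Round 3 (the plaintiff proposes): the defendant will accept anything ≥ 0, so the plaintiff offers 0 and keeps 200.
Round 2 (the defendant proposes): the plaintiff can get 200 next round, worth 0.84 × 200 = 168 now. The defendant offers 168 and keeps 200 − 168 = 32.
Round 1 (the plaintiff proposes): the defendant can get 32 next round, worth 0.84 × 32 = 26.88 now; the plaintiff offers that and keeps 173.12.

26.88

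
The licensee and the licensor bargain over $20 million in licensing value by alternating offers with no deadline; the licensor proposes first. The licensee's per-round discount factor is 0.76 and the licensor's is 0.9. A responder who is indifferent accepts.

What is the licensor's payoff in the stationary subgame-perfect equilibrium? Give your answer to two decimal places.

When the licensor proposes, the licensee accepts any offer worth at least 0.76 times what the licensee would get by proposing next round; and vice versa.
This gives x = 20 − 0.76y and y = 20 − 0.9x, where x and y are each side's share when it proposes.
Hence (1 − 0.76·0.9)x = 20(1 − 0.76), i.e. 0.316·x = 4.8.
x ≈ 15.1899; the licensee's share is 20 − x ≈ 4.8101.

15.19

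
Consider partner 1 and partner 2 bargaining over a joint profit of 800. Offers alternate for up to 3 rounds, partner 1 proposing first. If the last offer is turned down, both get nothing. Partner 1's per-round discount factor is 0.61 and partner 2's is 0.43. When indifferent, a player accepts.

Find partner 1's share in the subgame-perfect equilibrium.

665.84

Round 3 (partner 1 proposes): rejection yields 0 for partner 2; partner 1 offers 0 and keeps 800.
Round 2 (partner 2 proposes): partner 1 can get 800 next round, worth 0.61 × 800 = 488 now; partner 2 offers that and keeps 312.
Round 1 (partner 1 proposes): partner 2 can get 312 next round, worth 0.43 × 312 = 134.16 now. Partner 1 offers 134.16 and keeps 800 − 134.16 = 665.84.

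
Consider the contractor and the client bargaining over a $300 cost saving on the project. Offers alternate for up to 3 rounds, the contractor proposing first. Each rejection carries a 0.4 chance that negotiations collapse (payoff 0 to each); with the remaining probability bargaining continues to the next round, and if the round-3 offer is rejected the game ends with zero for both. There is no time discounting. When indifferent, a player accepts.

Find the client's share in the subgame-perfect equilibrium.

72

By backward induction:
Round 3 (the contractor proposes): rejection yields 0 for the client; the contractor offers 0 and keeps 300.
Round 2 (the client proposes): rejecting gives the contractor an expected 0.6 × 300 = 180, so the client offers 180, keeping 120.
Round 1 (the contractor proposes): rejecting gives the client an expected 0.6 × 120 = 72; the contractor offers that and keeps 228.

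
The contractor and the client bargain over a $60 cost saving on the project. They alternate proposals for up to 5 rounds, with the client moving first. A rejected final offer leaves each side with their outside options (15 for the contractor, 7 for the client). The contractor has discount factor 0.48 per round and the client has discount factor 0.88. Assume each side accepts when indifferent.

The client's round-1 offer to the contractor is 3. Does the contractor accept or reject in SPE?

Reject

Round 5 (the client proposes): the contractor gets 15 if talks fail, so the client offers 15 and keeps 45.
Round 4 (the contractor proposes): the client can get 45 next round, worth 0.88 × 45 = 39.6 now, so the contractor offers 39.6, keeping 20.4.
Round 3 (the client proposes): the contractor can get 20.4 next round, worth 0.48 × 20.4 = 9.792 now; the client offers that and keeps 50.208.
Round 2 (the contractor proposes): the client can get 50.208 next round, worth 0.88 × 50.208 = 44.18304 now, so the contractor offers 44.18304, keeping 15.81696.
So by rejecting in round 1, the contractor gets 15.81696 next round, worth 0.48 × 15.81696 = 7.5921408 now.
Offer 3 < 7.5921408, so the contractor rejects.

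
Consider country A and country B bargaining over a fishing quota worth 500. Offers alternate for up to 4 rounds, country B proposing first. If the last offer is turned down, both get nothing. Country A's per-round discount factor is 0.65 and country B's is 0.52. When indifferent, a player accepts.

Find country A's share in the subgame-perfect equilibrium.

265.85

By backward induction:
Round 4 (country A proposes): rejection yields 0 for country B; country A offers 0 and keeps 500.
Round 3 (country B proposes): country A can get 500 next round, worth 0.65 × 500 = 325 now; country B offers that and keeps 175.
Round 2 (country A proposes): country B can get 175 next round, worth 0.52 × 175 = 91 now, so country A offers 91, keeping 409.
Round 1 (country B proposes): country A can get 409 next round, worth 0.65 × 409 = 265.85 now, so country B offers 265.85, keeping 234.15.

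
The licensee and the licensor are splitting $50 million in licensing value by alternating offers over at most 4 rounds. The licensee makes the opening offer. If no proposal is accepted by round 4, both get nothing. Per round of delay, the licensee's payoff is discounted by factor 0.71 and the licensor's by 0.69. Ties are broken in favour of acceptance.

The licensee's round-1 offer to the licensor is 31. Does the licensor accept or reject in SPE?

Round 4 (the licensor proposes): rejection yields 0 for the licensee; the licensor offers 0 and keeps 50.
Round 3 (the licensee proposes): the licensor can get 50 next round, worth 0.69 × 50 = 34.5 now. The licensee offers 34.5 and keeps 50 − 34.5 = 15.5.
Round 2 (the licensor proposes): the licensee can get 15.5 next round, worth 0.71 × 15.5 = 11.005 now, so the licensor offers 11.005, keeping 38.995.
So by rejecting in round 1, the licensor gets 38.995 next round, worth 0.69 × 38.995 = 26.90655 now.
Offer 31 ≥ 26.90655, so the licensor accepts.

Accept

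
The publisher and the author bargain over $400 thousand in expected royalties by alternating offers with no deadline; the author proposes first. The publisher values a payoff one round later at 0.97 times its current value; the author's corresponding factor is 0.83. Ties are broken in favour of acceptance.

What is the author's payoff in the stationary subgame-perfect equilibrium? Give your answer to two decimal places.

In a stationary SPE each proposer offers the other exactly their discounted continuation value.
If the author keeps x when proposing and the publisher keeps y when proposing, then x = 400 − 0.97y and y = 400 − 0.83x.
Solving: x = 400(1 − 0.97) / (1 − 0.83·0.97) = 12 / 0.1949 ≈ 61.5700.
The publisher gets 400 − 61.5700 ≈ 338.4300.

61.57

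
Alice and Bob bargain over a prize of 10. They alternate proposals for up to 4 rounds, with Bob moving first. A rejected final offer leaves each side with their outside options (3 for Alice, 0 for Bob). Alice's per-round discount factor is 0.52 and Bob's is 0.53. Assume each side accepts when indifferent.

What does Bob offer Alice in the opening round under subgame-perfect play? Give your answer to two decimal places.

3.88

Round 4 (Alice proposes): rejection yields 0 for Bob; Alice offers 0 and keeps 10.
Round 3 (Bob proposes): Alice can get 10 next round, worth 0.52 × 10 = 5.2 now; Bob offers that and keeps 4.8.
Round 2 (Alice proposes): Bob can get 4.8 next round, worth 0.53 × 4.8 = 2.544 now, so Alice offers 2.544, keeping 7.456.
Round 1 (Bob proposes): Alice can get 7.456 next round, worth 0.52 × 7.456 = 3.87712 now, so Bob offers 3.87712, keeping 6.12288.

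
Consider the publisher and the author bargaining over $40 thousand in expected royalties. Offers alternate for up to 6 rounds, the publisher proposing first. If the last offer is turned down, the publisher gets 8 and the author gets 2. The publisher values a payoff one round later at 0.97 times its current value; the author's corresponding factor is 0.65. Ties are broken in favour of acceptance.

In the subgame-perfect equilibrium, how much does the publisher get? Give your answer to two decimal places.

Round 6 (the author proposes): the publisher gets 8 if talks fail, so the author offers 8 and keeps 32.
Round 5 (the publisher proposes): the author can get 32 next round, worth 0.65 × 32 = 20.8 now, so the publisher offers 20.8, keeping 19.2.
Round 4 (the author proposes): the publisher can get 19.2 next round, worth 0.97 × 19.2 = 18.624 now. The author offers 18.624 and keeps 40 − 18.624 = 21.376.
Round 3 (the publisher proposes): the author can get 21.376 next round, worth 0.65 × 21.376 = 13.8944 now. The publisher offers 13.8944 and keeps 40 − 13.8944 = 26.1056.
Round 2 (the author proposes): the publisher can get 26.1056 next round, worth 0.97 × 26.1056 = 25.322432 now, so the author offers 25.322432, keeping 14.677568.
Round 1 (the publisher proposes): the author can get 14.677568 next round, worth 0.65 × 14.677568 = 9.5404192 now; the publisher offers that and keeps 30.4595808.

30.46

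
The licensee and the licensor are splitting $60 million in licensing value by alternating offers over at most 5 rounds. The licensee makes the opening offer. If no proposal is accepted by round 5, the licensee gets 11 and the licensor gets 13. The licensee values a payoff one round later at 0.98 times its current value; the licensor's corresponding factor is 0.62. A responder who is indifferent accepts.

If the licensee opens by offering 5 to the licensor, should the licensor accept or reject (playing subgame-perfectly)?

Reject

Round 5 (the licensee proposes): the licensor gets 13 if talks fail, so the licensee offers 13 and keeps 47.
Round 4 (the licensor proposes): the licensee can get 47 next round, worth 0.98 × 47 = 46.06 now, so the licensor offers 46.06, keeping 13.94.
Round 3 (the licensee proposes): the licensor can get 13.94 next round, worth 0.62 × 13.94 = 8.6428 now. The licensee offers 8.6428 and keeps 60 − 8.6428 = 51.3572.
Round 2 (the licensor proposes): the licensee can get 51.3572 next round, worth 0.98 × 51.3572 = 50.330056 now. The licensor offers 50.330056 and keeps 60 − 50.330056 = 9.669944.
So by rejecting in round 1, the licensor gets 9.669944 next round, worth 0.62 × 9.669944 = 5.99536528 now.
Offer 5 < 5.99536528, so the licensor rejects.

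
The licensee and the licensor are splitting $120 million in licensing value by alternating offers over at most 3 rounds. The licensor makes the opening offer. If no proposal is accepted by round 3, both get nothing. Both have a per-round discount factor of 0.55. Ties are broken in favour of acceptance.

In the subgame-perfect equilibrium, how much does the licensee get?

By backward induction:
Round 3 (the licensor proposes): rejection yields 0 for the licensee; the licensor offers 0 and keeps 120.
Round 2 (the licensee proposes): the licensor can get 120 next round, worth 0.55 × 120 = 66 now; the licensee offers that and keeps 54.
Round 1 (the licensor proposes): the licensee can get 54 next round, worth 0.55 × 54 = 29.7 now; the licensor offers that and keeps 90.3.

29.7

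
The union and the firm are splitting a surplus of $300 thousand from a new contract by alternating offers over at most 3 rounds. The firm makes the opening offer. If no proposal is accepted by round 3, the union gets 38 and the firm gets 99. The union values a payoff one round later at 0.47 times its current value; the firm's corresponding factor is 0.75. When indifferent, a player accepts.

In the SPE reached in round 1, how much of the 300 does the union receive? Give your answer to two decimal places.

Round 3 (the firm proposes): the union gets 38 if talks fail, so the firm offers 38 and keeps 262.
Round 2 (the union proposes): the firm can get 262 next round, worth 0.75 × 262 = 196.5 now. The union offers 196.5 and keeps 300 − 196.5 = 103.5.
Round 1 (the firm proposes): the union can get 103.5 next round, worth 0.47 × 103.5 = 48.645 now. The firm offers 48.645 and keeps 300 − 48.645 = 251.355.

48.65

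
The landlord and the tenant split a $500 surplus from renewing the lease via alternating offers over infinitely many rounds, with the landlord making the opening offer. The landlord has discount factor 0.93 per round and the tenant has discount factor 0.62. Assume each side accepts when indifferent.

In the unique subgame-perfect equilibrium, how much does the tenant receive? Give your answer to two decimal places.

When the landlord proposes, the tenant accepts any offer worth at least 0.62 times what the tenant would get by proposing next round; and vice versa.
This gives x = 500 − 0.62y and y = 500 − 0.93x, where x and y are each side's share when it proposes.
Hence (1 − 0.62·0.93)x = 500(1 − 0.62), i.e. 0.4234·x = 190.
x ≈ 448.7482; the tenant's share is 500 − x ≈ 51.2518.

51.25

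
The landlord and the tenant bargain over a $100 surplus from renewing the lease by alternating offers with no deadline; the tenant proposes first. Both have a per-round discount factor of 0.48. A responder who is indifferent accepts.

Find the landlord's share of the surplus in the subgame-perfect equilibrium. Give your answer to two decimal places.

Let x be the tenant's share when the tenant proposes and y be the landlord's share when the landlord proposes.
The landlord accepts iff offered ≥ 0.48·y, so x = 100 − 0.48y. Symmetrically y = 100 − 0.48x.
Substituting: x = 100 − 0.48(100 − 0.48x), giving x(1 − 0.48·0.48) = 100(1 − 0.48).
So x = 100 × 0.52 / 0.7696 ≈ 67.5676, and the landlord receives 100 − x ≈ 32.4324.

32.43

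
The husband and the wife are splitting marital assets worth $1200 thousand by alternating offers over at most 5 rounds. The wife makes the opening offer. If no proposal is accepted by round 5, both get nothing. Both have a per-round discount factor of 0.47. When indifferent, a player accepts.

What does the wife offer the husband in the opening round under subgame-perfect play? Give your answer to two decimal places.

364.95

By backward induction:
Round 5 (the wife proposes): rejection yields 0 for the husband; the wife offers 0 and keeps 1200.
Round 4 (the husband proposes): the wife can get 1200 next round, worth 0.47 × 1200 = 564 now. The husband offers 564 and keeps 1200 − 564 = 636.
Round 3 (the wife proposes): the husband can get 636 next round, worth 0.47 × 636 = 298.92 now, so the wife offers 298.92, keeping 901.08.
Round 2 (the husband proposes): the wife can get 901.08 next round, worth 0.47 × 901.08 = 423.5076 now, so the husband offers 423.5076, keeping 776.4924.
Round 1 (the wife proposes): the husband can get 776.4924 next round, worth 0.47 × 776.4924 = 364.951428 now, so the wife offers 364.951428, keeping 835.048572.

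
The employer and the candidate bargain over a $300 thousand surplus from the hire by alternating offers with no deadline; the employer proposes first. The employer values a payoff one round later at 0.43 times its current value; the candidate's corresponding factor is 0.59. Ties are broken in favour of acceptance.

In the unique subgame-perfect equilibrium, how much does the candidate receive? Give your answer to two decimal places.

135.19

In a stationary SPE each proposer offers the other exactly their discounted continuation value.
If the employer keeps x when proposing and the candidate keeps y when proposing, then x = 300 − 0.59y and y = 300 − 0.43x.
Solving: x = 300(1 − 0.59) / (1 − 0.43·0.59) = 123 / 0.7463 ≈ 164.8131.
The candidate gets 300 − 164.8131 ≈ 135.1869.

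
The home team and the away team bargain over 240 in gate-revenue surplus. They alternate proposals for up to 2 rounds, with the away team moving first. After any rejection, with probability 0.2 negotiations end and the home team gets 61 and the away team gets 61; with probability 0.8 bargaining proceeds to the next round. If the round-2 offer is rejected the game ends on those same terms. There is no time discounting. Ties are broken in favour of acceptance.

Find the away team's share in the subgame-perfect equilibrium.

84.6

By backward induction:
Round 2 (the home team proposes): the away team gets 61 if talks fail, so the home team offers 61 and keeps 179.
Round 1 (the away team proposes): rejecting gives the home team an expected 0.8 × 179 + 0.2 × 61 = 155.4. The away team offers 155.4 and keeps 240 − 155.4 = 84.6.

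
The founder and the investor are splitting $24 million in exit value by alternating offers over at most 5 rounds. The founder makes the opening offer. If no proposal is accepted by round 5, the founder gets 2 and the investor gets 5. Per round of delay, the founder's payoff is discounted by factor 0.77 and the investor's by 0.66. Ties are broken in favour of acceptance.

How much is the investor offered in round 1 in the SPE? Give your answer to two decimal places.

6.79

Round 5 (the founder proposes): the investor gets 5 if talks fail, so the founder offers 5 and keeps 19.
Round 4 (the investor proposes): the founder can get 19 next round, worth 0.77 × 19 = 14.63 now. The investor offers 14.63 and keeps 24 − 14.63 = 9.37.
Round 3 (the founder proposes): the investor can get 9.37 next round, worth 0.66 × 9.37 = 6.1842 now; the founder offers that and keeps 17.8158.
Round 2 (the investor proposes): the founder can get 17.8158 next round, worth 0.77 × 17.8158 = 13.718166 now, so the investor offers 13.718166, keeping 10.281834.
Round 1 (the founder proposes): the investor can get 10.281834 next round, worth 0.66 × 10.281834 = 6.78601044 now. The founder offers 6.78601044 and keeps 24 − 6.78601044 = 17.21398956.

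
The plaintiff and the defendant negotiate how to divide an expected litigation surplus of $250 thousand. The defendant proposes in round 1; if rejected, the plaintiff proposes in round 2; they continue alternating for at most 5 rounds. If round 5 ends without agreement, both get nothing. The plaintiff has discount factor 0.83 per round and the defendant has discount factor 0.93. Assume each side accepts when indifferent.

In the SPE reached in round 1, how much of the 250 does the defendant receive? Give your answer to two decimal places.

Work backward from the last round.
Round 5 (the defendant proposes): the plaintiff will accept anything ≥ 0, so the defendant offers 0 and keeps 250.
Round 4 (the plaintiff proposes): the defendant can get 250 next round, worth 0.93 × 250 = 232.5 now, so the plaintiff offers 232.5, keeping 17.5.
Round 3 (the defendant proposes): the plaintiff can get 17.5 next round, worth 0.83 × 17.5 = 14.525 now; the defendant offers that and keeps 235.475.
Round 2 (the plaintiff proposes): the defendant can get 235.475 next round, worth 0.93 × 235.475 = 218.99175 now; the plaintiff offers that and keeps 31.00825.
Round 1 (the defendant proposes): the plaintiff can get 31.00825 next round, worth 0.83 × 31.00825 = 25.7368475 now, so the defendant offers 25.7368475, keeping 224.2631525.

224.26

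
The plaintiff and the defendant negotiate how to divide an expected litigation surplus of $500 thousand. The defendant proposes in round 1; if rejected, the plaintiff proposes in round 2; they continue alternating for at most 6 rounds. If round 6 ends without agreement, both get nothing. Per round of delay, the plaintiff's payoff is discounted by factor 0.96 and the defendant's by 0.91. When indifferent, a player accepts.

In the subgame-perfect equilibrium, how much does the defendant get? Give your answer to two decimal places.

Round 6 (the plaintiff proposes): rejection yields 0 for the defendant; the plaintiff offers 0 and keeps 500.
Round 5 (the defendant proposes): the plaintiff can get 500 next round, worth 0.96 × 500 = 480 now, so the defendant offers 480, keeping 20.
Round 4 (the plaintiff proposes): the defendant can get 20 next round, worth 0.91 × 20 = 18.2 now, so the plaintiff offers 18.2, keeping 481.8.
Round 3 (the defendant proposes): the plaintiff can get 481.8 next round, worth 0.96 × 481.8 = 462.528 now. The defendant offers 462.528 and keeps 500 − 462.528 = 37.472.
Round 2 (the plaintiff proposes): the defendant can get 37.472 next round, worth 0.91 × 37.472 = 34.09952 now, so the plaintiff offers 34.09952, keeping 465.90048.
Round 1 (the defendant proposes): the plaintiff can get 465.90048 next round, worth 0.96 × 465.90048 = 447.2644608 now; the defendant offers that and keeps 52.7355392.

52.74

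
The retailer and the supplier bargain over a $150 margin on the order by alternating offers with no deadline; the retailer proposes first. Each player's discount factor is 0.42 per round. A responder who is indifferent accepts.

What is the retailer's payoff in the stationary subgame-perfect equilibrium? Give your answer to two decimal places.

105.63

In a stationary SPE each proposer offers the other exactly their discounted continuation value.
If the retailer keeps x when proposing and the supplier keeps y when proposing, then x = 150 − 0.42y and y = 150 − 0.42x.
Solving: x = 150(1 − 0.42) / (1 − 0.42·0.42) = 87 / 0.8236 ≈ 105.6338.
The supplier gets 150 − 105.6338 ≈ 44.3662.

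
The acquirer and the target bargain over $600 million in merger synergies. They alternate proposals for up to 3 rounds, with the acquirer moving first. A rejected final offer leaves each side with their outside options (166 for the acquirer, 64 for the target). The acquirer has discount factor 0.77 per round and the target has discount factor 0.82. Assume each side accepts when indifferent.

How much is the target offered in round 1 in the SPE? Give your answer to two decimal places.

153.57

Round 3 (the acquirer proposes): the target gets 64 if talks fail, so the acquirer offers 64 and keeps 536.
Round 2 (the target proposes): the acquirer can get 536 next round, worth 0.77 × 536 = 412.72 now, so the target offers 412.72, keeping 187.28.
Round 1 (the acquirer proposes): the target can get 187.28 next round, worth 0.82 × 187.28 = 153.5696 now; the acquirer offers that and keeps 446.4304.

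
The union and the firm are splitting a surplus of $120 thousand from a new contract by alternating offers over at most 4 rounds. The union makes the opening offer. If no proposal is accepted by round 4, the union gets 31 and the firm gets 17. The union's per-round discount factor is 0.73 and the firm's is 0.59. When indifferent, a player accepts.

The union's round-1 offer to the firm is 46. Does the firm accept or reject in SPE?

Accept

Round 4 (the firm proposes): the union gets 31 if talks fail, so the firm offers 31 and keeps 89.
Round 3 (the union proposes): the firm can get 89 next round, worth 0.59 × 89 = 52.51 now. The union offers 52.51 and keeps 120 − 52.51 = 67.49.
Round 2 (the firm proposes): the union can get 67.49 next round, worth 0.73 × 67.49 = 49.2677 now. The firm offers 49.2677 and keeps 120 − 49.2677 = 70.7323.
So by rejecting in round 1, the firm gets 70.7323 next round, worth 0.59 × 70.7323 = 41.732057 now.
Offer 46 ≥ 41.732057, so the firm accepts.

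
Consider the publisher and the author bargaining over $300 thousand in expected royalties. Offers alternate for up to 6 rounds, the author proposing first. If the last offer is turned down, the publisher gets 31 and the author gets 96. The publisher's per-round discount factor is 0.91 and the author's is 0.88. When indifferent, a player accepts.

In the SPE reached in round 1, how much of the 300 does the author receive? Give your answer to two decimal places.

121.96

Solve by backward induction from round 6.
Round 6 (the publisher proposes): the author gets 96 if talks fail, so the publisher offers 96 and keeps 204.
Round 5 (the author proposes): the publisher can get 204 next round, worth 0.91 × 204 = 185.64 now. The author offers 185.64 and keeps 300 − 185.64 = 114.36.
Round 4 (the publisher proposes): the author can get 114.36 next round, worth 0.88 × 114.36 = 100.6368 now. The publisher offers 100.6368 and keeps 300 − 100.6368 = 199.3632.
Round 3 (the author proposes): the publisher can get 199.3632 next round, worth 0.91 × 199.3632 = 181.420512 now; the author offers that and keeps 118.579488.
Round 2 (the publisher proposes): the author can get 118.579488 next round, worth 0.88 × 118.579488 = 104.34994944 now. The publisher offers 104.34994944 and keeps 300 − 104.34994944 = 195.65005056.
Round 1 (the author proposes): the publisher can get 195.65005056 next round, worth 0.91 × 195.65005056 = 178.0415460096 now, so the author offers 178.0415460096, keeping 121.9584539904.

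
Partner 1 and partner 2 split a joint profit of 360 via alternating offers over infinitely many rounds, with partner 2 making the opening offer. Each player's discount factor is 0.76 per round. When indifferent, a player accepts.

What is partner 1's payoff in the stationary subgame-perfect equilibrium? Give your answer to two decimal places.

155.45

Let x be partner 2's share when partner 2 proposes and y be partner 1's share when partner 1 proposes.
Partner 1 accepts iff offered ≥ 0.76·y, so x = 360 − 0.76y. Symmetrically y = 360 − 0.76x.
Substituting: x = 360 − 0.76(360 − 0.76x), giving x(1 − 0.76·0.76) = 360(1 − 0.76).
So x = 360 × 0.24 / 0.4224 ≈ 204.5455, and partner 1 receives 360 − x ≈ 155.4545.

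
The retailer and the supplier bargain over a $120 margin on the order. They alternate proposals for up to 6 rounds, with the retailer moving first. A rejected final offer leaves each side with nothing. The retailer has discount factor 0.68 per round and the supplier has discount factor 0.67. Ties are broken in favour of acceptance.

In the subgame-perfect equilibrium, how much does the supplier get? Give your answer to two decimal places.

54.14

Round 6 (the supplier proposes): rejection yields 0 for the retailer; the supplier offers 0 and keeps 120.
Round 5 (the retailer proposes): the supplier can get 120 next round, worth 0.67 × 120 = 80.4 now, so the retailer offers 80.4, keeping 39.6.
Round 4 (the supplier proposes): the retailer can get 39.6 next round, worth 0.68 × 39.6 = 26.928 now, so the supplier offers 26.928, keeping 93.072.
Round 3 (the retailer proposes): the supplier can get 93.072 next round, worth 0.67 × 93.072 = 62.35824 now, so the retailer offers 62.35824, keeping 57.64176.
Round 2 (the supplier proposes): the retailer can get 57.64176 next round, worth 0.68 × 57.64176 = 39.1963968 now. The supplier offers 39.1963968 and keeps 120 − 39.1963968 = 80.8036032.
Round 1 (the retailer proposes): the supplier can get 80.8036032 next round, worth 0.67 × 80.8036032 = 54.138414144 now, so the retailer offers 54.138414144, keeping 65.861585856.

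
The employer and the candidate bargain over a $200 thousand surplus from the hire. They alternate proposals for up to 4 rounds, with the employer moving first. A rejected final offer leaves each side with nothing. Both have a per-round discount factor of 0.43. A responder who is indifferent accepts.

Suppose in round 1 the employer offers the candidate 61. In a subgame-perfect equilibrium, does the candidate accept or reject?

Round 4 (the candidate proposes): the employer will accept anything ≥ 0, so the candidate offers 0 and keeps 200.
Round 3 (the employer proposes): the candidate can get 200 next round, worth 0.43 × 200 = 86 now, so the employer offers 86, keeping 114.
Round 2 (the candidate proposes): the employer can get 114 next round, worth 0.43 × 114 = 49.02 now, so the candidate offers 49.02, keeping 150.98.
So by rejecting in round 1, the candidate gets 150.98 next round, worth 0.43 × 150.98 = 64.9214 now.
Offer 61 < 64.9214, so the candidate rejects.

Reject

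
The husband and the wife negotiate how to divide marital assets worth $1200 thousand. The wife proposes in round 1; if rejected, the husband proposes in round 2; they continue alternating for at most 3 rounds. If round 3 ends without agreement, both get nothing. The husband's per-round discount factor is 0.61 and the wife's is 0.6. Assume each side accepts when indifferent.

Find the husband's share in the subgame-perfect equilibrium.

Work backward from the last round.
Round 3 (the wife proposes): rejection yields 0 for the husband; the wife offers 0 and keeps 1200.
Round 2 (the husband proposes): the wife can get 1200 next round, worth 0.6 × 1200 = 720 now, so the husband offers 720, keeping 480.
Round 1 (the wife proposes): the husband can get 480 next round, worth 0.61 × 480 = 292.8 now. The wife offers 292.8 and keeps 1200 − 292.8 = 907.2.

292.8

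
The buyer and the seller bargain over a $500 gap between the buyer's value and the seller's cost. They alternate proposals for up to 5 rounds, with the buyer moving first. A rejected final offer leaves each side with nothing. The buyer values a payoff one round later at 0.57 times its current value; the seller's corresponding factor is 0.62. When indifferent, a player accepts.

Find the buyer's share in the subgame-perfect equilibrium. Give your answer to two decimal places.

319.59

Round 5 (the buyer proposes): rejection yields 0 for the seller; the buyer offers 0 and keeps 500.
Round 4 (the seller proposes): the buyer can get 500 next round, worth 0.57 × 500 = 285 now, so the seller offers 285, keeping 215.
Round 3 (the buyer proposes): the seller can get 215 next round, worth 0.62 × 215 = 133.3 now; the buyer offers that and keeps 366.7.
Round 2 (the seller proposes): the buyer can get 366.7 next round, worth 0.57 × 366.7 = 209.019 now, so the seller offers 209.019, keeping 290.981.
Round 1 (the buyer proposes): the seller can get 290.981 next round, worth 0.62 × 290.981 = 180.40822 now; the buyer offers that and keeps 319.59178.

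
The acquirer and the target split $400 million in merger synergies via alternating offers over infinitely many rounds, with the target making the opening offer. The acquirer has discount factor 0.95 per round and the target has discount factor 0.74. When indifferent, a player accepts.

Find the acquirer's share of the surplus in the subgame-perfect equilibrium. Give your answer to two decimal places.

332.66

In a stationary SPE each proposer offers the other exactly their discounted continuation value.
If the target keeps x when proposing and the acquirer keeps y when proposing, then x = 400 − 0.95y and y = 400 − 0.74x.
Solving: x = 400(1 − 0.95) / (1 − 0.74·0.95) = 20 / 0.297 ≈ 67.3401.
The acquirer gets 400 − 67.3401 ≈ 332.6599.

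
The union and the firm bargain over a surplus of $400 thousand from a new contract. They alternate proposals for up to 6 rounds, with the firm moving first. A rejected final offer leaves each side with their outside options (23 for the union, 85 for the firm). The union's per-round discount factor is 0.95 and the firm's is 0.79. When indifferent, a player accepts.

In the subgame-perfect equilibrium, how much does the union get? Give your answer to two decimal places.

Round 6 (the union proposes): the firm gets 85 if talks fail, so the union offers 85 and keeps 315.
Round 5 (the firm proposes): the union can get 315 next round, worth 0.95 × 315 = 299.25 now, so the firm offers 299.25, keeping 100.75.
Round 4 (the union proposes): the firm can get 100.75 next round, worth 0.79 × 100.75 = 79.5925 now. The union offers 79.5925 and keeps 400 − 79.5925 = 320.4075.
Round 3 (the firm proposes): the union can get 320.4075 next round, worth 0.95 × 320.4075 = 304.387125 now; the firm offers that and keeps 95.612875.
Round 2 (the union proposes): the firm can get 95.612875 next round, worth 0.79 × 95.612875 = 75.53417125 now; the union offers that and keeps 324.46582875.
Round 1 (the firm proposes): the union can get 324.46582875 next round, worth 0.95 × 324.46582875 = 308.2425373125 now, so the firm offers 308.2425373125, keeping 91.7574626875.

308.24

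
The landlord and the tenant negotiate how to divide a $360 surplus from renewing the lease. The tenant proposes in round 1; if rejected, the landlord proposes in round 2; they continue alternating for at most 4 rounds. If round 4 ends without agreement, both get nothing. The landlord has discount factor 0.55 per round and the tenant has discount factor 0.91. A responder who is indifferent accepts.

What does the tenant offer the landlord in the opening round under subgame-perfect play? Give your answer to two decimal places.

116.92

Round 4 (the landlord proposes): the tenant will accept anything ≥ 0, so the landlord offers 0 and keeps 360.
Round 3 (the tenant proposes): the landlord can get 360 next round, worth 0.55 × 360 = 198 now. The tenant offers 198 and keeps 360 − 198 = 162.
Round 2 (the landlord proposes): the tenant can get 162 next round, worth 0.91 × 162 = 147.42 now; the landlord offers that and keeps 212.58.
Round 1 (the tenant proposes): the landlord can get 212.58 next round, worth 0.55 × 212.58 = 116.919 now. The tenant offers 116.919 and keeps 360 − 116.919 = 243.081.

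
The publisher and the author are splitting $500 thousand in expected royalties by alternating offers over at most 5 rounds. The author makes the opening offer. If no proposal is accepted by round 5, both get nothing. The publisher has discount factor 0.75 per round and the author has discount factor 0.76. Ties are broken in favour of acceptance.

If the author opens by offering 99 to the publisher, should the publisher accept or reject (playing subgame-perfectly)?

Round 5 (the author proposes): rejection yields 0 for the publisher; the author offers 0 and keeps 500.
Round 4 (the publisher proposes): the author can get 500 next round, worth 0.76 × 500 = 380 now, so the publisher offers 380, keeping 120.
Round 3 (the author proposes): the publisher can get 120 next round, worth 0.75 × 120 = 90 now; the author offers that and keeps 410.
Round 2 (the publisher proposes): the author can get 410 next round, worth 0.76 × 410 = 311.6 now, so the publisher offers 311.6, keeping 188.4.
So by rejecting in round 1, the publisher gets 188.4 next round, worth 0.75 × 188.4 = 141.3 now.
Offer 99 < 141.3, so the publisher rejects.

Reject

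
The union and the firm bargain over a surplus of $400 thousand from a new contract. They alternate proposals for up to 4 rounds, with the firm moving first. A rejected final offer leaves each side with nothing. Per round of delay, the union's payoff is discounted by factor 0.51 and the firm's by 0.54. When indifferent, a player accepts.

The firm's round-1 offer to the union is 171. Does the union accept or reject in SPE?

Accept

Round 4 (the union proposes): the firm will accept anything ≥ 0, so the union offers 0 and keeps 400.
Round 3 (the firm proposes): the union can get 400 next round, worth 0.51 × 400 = 204 now; the firm offers that and keeps 196.
Round 2 (the union proposes): the firm can get 196 next round, worth 0.54 × 196 = 105.84 now; the union offers that and keeps 294.16.
So by rejecting in round 1, the union gets 294.16 next round, worth 0.51 × 294.16 = 150.0216 now.
Offer 171 ≥ 150.0216, so the union accepts.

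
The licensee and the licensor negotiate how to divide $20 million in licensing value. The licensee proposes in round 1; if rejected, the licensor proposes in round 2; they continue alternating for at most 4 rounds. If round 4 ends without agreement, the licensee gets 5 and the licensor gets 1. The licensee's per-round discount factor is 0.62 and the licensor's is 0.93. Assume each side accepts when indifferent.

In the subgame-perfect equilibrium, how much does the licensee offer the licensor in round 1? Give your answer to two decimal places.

15.11

Round 4 (the licensor proposes): the licensee gets 5 if talks fail, so the licensor offers 5 and keeps 15.
Round 3 (the licensee proposes): the licensor can get 15 next round, worth 0.93 × 15 = 13.95 now, so the licensee offers 13.95, keeping 6.05.
Round 2 (the licensor proposes): the licensee can get 6.05 next round, worth 0.62 × 6.05 = 3.751 now; the licensor offers that and keeps 16.249.
Round 1 (the licensee proposes): the licensor can get 16.249 next round, worth 0.93 × 16.249 = 15.11157 now; the licensee offers that and keeps 4.88843.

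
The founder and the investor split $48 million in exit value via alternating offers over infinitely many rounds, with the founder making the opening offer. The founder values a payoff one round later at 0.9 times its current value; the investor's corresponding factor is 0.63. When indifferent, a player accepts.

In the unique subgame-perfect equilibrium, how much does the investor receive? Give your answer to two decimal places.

6.98

In a stationary SPE each proposer offers the other exactly their discounted continuation value.
If the founder keeps x when proposing and the investor keeps y when proposing, then x = 48 − 0.63y and y = 48 − 0.9x.
Solving: x = 48(1 − 0.63) / (1 − 0.9·0.63) = 17.76 / 0.433 ≈ 41.0162.
The investor gets 48 − 41.0162 ≈ 6.9838.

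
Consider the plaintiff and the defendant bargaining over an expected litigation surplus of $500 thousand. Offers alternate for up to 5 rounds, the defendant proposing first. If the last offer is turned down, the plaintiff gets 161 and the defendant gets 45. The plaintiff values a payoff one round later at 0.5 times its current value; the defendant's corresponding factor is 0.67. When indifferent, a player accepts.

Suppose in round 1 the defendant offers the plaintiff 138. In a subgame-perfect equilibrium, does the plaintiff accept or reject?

Round 5 (the defendant proposes): the plaintiff gets 161 if talks fail, so the defendant offers 161 and keeps 339.
Round 4 (the plaintiff proposes): the defendant can get 339 next round, worth 0.67 × 339 = 227.13 now. The plaintiff offers 227.13 and keeps 500 − 227.13 = 272.87.
Round 3 (the defendant proposes): the plaintiff can get 272.87 next round, worth 0.5 × 272.87 = 136.435 now. The defendant offers 136.435 and keeps 500 − 136.435 = 363.565.
Round 2 (the plaintiff proposes): the defendant can get 363.565 next round, worth 0.67 × 363.565 = 243.58855 now, so the plaintiff offers 243.58855, keeping 256.41145.
So by rejecting in round 1, the plaintiff gets 256.41145 next round, worth 0.5 × 256.41145 = 128.205725 now.
Offer 138 ≥ 128.205725, so the plaintiff accepts.

Accept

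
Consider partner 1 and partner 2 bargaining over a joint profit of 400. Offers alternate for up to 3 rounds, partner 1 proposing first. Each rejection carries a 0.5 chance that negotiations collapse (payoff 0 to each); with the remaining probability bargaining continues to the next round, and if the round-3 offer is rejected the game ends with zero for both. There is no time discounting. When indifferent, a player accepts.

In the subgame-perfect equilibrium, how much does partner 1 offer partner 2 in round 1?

By backward induction:
Round 3 (partner 1 proposes): rejection yields 0 for partner 2; partner 1 offers 0 and keeps 400.
Round 2 (partner 2 proposes): rejecting gives partner 1 an expected 0.5 × 400 = 200; partner 2 offers that and keeps 200.
Round 1 (partner 1 proposes): rejecting gives partner 2 an expected 0.5 × 200 = 100. Partner 1 offers 100 and keeps 400 − 100 = 300.

100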